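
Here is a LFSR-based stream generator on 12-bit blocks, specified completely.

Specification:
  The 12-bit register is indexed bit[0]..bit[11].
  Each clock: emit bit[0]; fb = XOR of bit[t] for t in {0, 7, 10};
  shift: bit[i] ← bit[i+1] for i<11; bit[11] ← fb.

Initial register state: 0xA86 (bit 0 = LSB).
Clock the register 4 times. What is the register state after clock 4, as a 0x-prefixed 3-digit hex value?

0x5A8

reg_0 = 0xA86
clock 1: out=0, reg = 0xD43
clock 2: out=1, reg = 0x6A1
clock 3: out=1, reg = 0xB50
clock 4: out=0, reg = 0x5A8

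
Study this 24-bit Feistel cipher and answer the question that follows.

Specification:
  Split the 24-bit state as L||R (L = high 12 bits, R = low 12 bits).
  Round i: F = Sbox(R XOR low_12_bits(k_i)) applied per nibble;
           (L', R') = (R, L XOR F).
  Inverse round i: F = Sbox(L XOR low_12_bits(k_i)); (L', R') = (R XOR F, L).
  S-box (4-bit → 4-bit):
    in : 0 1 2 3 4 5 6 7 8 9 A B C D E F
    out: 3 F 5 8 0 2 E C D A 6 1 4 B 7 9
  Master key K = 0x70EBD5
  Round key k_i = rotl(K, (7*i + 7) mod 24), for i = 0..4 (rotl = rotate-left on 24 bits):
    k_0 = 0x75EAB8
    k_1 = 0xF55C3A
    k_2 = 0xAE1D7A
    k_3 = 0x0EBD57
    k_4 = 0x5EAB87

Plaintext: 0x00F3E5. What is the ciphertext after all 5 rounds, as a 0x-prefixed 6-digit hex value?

0xDB574C

s_0 = plaintext = 0x00F3E5
s_1 = Round(s_0, k_0) = 0x3E5A24
s_2 = Round(s_1, k_1) = 0xA24D12
s_3 = Round(s_2, k_2) = 0xD129C9
s_4 = Round(s_3, k_3) = 0x9C9DB5
s_5 = Round(s_4, k_4) = 0xDB574C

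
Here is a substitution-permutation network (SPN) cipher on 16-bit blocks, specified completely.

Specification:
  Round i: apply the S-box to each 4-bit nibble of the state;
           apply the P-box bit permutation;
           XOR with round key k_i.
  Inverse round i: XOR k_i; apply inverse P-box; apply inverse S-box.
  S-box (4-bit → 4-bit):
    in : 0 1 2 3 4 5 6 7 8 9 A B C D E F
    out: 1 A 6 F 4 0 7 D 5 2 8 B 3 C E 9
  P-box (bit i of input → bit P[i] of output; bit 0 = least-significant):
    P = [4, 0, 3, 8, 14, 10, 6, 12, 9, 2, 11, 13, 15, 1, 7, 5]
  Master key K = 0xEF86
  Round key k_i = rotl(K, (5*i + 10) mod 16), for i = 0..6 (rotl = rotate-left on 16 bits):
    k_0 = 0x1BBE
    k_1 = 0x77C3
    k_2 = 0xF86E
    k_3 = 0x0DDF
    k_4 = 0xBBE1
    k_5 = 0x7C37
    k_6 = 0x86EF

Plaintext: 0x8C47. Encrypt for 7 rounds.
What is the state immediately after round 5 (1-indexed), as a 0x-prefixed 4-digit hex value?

s_0 = plaintext = 0x8C47
s_1 = Round(s_0, k_0) = 0x9862
s_2 = Round(s_1, k_1) = 0x3988
s_3 = Round(s_2, k_2) = 0x3890
s_4 = Round(s_3, k_3) = 0x836D
s_5 = Round(s_4, k_4) = 0x542D
s_6 = Round(s_5, k_5) = 0x717F
s_7 = Round(s_6, k_6) = 0x771B

0x542D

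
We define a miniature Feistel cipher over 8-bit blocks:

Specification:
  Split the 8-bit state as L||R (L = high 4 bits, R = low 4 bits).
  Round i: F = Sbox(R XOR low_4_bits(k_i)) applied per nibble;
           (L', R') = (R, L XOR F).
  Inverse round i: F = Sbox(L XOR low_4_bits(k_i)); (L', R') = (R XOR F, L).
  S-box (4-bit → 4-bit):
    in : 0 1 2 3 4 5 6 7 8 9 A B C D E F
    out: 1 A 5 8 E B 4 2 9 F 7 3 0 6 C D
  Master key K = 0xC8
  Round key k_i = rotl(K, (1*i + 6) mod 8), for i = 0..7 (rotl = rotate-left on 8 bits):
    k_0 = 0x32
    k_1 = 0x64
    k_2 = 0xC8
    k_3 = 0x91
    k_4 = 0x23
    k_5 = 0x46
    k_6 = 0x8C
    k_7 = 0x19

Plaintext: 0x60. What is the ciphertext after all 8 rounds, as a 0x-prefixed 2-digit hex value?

s_0 = plaintext = 0x60
s_1 = Round(s_0, k_0) = 0x03
s_2 = Round(s_1, k_1) = 0x32
s_3 = Round(s_2, k_2) = 0x24
s_4 = Round(s_3, k_3) = 0x49
s_5 = Round(s_4, k_4) = 0x93
s_6 = Round(s_5, k_5) = 0x32
s_7 = Round(s_6, k_6) = 0x2F
s_8 = Round(s_7, k_7) = 0xF6

0xF6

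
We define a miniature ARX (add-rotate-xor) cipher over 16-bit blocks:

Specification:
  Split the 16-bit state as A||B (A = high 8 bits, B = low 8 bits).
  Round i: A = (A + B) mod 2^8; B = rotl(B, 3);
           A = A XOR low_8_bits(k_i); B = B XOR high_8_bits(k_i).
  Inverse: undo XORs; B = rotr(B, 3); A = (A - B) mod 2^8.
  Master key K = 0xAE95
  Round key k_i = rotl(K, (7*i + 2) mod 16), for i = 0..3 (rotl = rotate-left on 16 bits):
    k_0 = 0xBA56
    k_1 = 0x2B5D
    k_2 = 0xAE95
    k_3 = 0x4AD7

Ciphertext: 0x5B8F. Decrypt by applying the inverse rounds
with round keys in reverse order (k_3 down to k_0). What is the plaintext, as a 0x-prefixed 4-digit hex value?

0xC3F0

s_0 = ciphertext = 0x5B8F
s_1 = InvRound(s_0, k_3) = 0xD4B8
s_2 = InvRound(s_1, k_2) = 0x7FC2
s_3 = InvRound(s_2, k_1) = 0xE53D
s_4 = InvRound(s_3, k_0) = 0xC3F0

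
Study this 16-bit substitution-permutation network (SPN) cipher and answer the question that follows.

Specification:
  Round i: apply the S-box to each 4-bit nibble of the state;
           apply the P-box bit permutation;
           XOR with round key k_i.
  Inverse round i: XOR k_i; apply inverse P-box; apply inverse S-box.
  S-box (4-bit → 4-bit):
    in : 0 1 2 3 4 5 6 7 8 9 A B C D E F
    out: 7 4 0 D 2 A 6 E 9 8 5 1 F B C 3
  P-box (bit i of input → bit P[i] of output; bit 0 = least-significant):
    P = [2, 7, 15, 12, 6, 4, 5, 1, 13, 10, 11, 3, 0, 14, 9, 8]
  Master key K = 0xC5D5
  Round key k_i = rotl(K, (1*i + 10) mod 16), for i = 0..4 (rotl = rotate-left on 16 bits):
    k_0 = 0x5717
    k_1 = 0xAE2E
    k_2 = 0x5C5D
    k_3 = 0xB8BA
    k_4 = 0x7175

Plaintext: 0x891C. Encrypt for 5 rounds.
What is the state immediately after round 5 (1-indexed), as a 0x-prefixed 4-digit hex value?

s_0 = plaintext = 0x891C
s_1 = Round(s_0, k_0) = 0xC6BA
s_2 = Round(s_1, k_1) = 0x616B
s_3 = Round(s_2, k_2) = 0x1669
s_4 = Round(s_3, k_3) = 0xA68A
s_5 = Round(s_4, k_4) = 0xFF32

0xFF32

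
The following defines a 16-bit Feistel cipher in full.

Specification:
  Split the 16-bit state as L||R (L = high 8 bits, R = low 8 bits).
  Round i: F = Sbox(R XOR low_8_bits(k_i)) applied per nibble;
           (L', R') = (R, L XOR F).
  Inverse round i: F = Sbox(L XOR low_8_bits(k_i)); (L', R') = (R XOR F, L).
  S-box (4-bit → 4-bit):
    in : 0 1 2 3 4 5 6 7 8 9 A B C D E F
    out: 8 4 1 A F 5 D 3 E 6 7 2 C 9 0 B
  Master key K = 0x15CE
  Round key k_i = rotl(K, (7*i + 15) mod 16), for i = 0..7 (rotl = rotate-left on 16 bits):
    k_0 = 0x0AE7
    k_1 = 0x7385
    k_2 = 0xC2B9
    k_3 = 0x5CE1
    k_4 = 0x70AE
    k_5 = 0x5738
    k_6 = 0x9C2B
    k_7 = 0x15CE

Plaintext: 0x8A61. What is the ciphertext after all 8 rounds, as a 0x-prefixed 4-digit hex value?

s_0 = plaintext = 0x8A61
s_1 = Round(s_0, k_0) = 0x6167
s_2 = Round(s_1, k_1) = 0x6760
s_3 = Round(s_2, k_2) = 0x60F1
s_4 = Round(s_3, k_3) = 0xF128
s_5 = Round(s_4, k_4) = 0x281C
s_6 = Round(s_5, k_5) = 0x1C37
s_7 = Round(s_6, k_6) = 0x3750
s_8 = Round(s_7, k_7) = 0x5057

0x5057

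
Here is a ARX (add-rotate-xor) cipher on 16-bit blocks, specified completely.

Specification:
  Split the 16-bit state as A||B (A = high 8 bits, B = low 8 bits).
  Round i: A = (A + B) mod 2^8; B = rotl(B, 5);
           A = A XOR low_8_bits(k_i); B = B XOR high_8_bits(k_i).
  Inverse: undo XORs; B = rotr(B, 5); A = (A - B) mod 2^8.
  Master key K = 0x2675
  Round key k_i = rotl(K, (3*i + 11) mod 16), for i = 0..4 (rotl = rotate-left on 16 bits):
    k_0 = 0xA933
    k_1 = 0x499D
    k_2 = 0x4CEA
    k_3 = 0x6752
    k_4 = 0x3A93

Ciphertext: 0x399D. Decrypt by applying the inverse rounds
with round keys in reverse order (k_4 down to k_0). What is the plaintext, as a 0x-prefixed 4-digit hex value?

s_0 = ciphertext = 0x399D
s_1 = InvRound(s_0, k_4) = 0x6D3D
s_2 = InvRound(s_1, k_3) = 0x6DD2
s_3 = InvRound(s_2, k_2) = 0x93F4
s_4 = InvRound(s_3, k_1) = 0x21ED
s_5 = InvRound(s_4, k_0) = 0xF022

0xF022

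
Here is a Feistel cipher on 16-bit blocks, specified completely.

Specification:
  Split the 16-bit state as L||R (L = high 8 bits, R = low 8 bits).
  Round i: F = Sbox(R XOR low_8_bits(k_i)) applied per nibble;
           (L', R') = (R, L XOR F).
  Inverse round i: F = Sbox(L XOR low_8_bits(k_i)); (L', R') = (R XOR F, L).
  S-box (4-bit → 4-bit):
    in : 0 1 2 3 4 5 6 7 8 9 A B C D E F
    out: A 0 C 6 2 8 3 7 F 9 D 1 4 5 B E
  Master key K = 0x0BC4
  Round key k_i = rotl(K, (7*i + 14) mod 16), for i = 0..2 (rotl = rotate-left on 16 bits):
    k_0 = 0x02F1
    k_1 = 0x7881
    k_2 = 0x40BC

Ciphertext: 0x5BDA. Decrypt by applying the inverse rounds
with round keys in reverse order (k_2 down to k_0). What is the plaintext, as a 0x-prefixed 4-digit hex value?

0x66EF

s_0 = ciphertext = 0x5BDA
s_1 = InvRound(s_0, k_2) = 0x6D5B
s_2 = InvRound(s_1, k_1) = 0xEF6D
s_3 = InvRound(s_2, k_0) = 0x66EF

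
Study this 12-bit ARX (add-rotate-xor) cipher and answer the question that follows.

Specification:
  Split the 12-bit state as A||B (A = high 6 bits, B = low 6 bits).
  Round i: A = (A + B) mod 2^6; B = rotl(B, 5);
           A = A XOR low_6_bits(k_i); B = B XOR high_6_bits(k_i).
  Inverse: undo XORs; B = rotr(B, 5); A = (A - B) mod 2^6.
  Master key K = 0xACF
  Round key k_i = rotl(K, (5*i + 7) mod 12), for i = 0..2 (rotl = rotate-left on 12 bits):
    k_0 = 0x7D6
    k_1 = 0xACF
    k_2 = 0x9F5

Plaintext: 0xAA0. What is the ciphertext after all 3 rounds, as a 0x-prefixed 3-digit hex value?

0x161

s_0 = plaintext = 0xAA0
s_1 = Round(s_0, k_0) = 0x70F
s_2 = Round(s_1, k_1) = 0x90C
s_3 = Round(s_2, k_2) = 0x161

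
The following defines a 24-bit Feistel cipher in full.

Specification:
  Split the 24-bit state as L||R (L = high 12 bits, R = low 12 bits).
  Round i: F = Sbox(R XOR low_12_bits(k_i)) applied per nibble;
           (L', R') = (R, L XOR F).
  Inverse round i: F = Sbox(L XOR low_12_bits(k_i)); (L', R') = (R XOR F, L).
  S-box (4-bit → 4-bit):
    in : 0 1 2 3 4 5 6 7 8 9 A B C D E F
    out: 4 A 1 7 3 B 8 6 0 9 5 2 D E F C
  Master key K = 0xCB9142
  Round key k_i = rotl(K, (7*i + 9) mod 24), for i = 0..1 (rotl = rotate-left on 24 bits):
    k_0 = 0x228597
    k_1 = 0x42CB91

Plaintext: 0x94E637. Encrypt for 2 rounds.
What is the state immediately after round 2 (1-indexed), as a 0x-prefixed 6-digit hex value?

0xE1AD35

s_0 = plaintext = 0x94E637
s_1 = Round(s_0, k_0) = 0x637E1A
s_2 = Round(s_1, k_1) = 0xE1AD35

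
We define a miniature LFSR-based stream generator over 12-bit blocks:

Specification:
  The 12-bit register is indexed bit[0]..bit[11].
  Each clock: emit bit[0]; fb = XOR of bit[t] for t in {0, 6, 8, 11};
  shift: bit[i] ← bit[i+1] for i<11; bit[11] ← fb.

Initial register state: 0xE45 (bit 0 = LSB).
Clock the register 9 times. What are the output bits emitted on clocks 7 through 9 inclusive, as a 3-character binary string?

100

reg_0 = 0xE45
clock 1: out=1, reg = 0xF22
clock 2: out=0, reg = 0x791
clock 3: out=1, reg = 0x3C8
clock 4: out=0, reg = 0x1E4
clock 5: out=0, reg = 0x0F2
clock 6: out=0, reg = 0x879
clock 7: out=1, reg = 0xC3C
clock 8: out=0, reg = 0xE1E
clock 9: out=0, reg = 0xF0F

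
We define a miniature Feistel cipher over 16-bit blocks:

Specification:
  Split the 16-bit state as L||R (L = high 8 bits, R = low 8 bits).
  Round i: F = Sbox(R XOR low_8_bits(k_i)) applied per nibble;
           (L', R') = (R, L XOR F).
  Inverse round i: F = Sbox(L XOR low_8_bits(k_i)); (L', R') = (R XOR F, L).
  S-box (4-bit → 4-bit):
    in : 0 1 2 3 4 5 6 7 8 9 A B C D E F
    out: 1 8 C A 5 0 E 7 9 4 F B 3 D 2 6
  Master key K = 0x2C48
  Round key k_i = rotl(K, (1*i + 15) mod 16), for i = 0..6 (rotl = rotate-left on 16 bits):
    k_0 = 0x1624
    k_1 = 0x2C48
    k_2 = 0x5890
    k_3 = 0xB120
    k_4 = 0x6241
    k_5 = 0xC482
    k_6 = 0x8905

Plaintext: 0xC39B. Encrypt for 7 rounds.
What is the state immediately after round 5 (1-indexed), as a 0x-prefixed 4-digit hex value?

0xCD18

s_0 = plaintext = 0xC39B
s_1 = Round(s_0, k_0) = 0x9B75
s_2 = Round(s_1, k_1) = 0x7536
s_3 = Round(s_2, k_2) = 0x368B
s_4 = Round(s_3, k_3) = 0x8BCD
s_5 = Round(s_4, k_4) = 0xCD18
s_6 = Round(s_5, k_5) = 0x1882
s_7 = Round(s_6, k_6) = 0x828F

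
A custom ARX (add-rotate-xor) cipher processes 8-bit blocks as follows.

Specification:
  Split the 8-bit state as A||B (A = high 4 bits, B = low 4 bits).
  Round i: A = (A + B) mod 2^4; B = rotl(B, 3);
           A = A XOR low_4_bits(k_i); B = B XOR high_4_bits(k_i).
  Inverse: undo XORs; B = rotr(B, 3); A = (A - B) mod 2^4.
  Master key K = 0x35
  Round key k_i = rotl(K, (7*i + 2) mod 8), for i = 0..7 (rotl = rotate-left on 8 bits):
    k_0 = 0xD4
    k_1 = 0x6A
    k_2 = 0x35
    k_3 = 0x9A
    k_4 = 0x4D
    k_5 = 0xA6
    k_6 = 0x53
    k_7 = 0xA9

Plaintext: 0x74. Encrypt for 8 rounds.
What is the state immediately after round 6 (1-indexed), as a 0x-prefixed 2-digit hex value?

s_0 = plaintext = 0x74
s_1 = Round(s_0, k_0) = 0xFF
s_2 = Round(s_1, k_1) = 0x49
s_3 = Round(s_2, k_2) = 0x8F
s_4 = Round(s_3, k_3) = 0xD6
s_5 = Round(s_4, k_4) = 0xE7
s_6 = Round(s_5, k_5) = 0x31
s_7 = Round(s_6, k_6) = 0x7D
s_8 = Round(s_7, k_7) = 0xD4

0x31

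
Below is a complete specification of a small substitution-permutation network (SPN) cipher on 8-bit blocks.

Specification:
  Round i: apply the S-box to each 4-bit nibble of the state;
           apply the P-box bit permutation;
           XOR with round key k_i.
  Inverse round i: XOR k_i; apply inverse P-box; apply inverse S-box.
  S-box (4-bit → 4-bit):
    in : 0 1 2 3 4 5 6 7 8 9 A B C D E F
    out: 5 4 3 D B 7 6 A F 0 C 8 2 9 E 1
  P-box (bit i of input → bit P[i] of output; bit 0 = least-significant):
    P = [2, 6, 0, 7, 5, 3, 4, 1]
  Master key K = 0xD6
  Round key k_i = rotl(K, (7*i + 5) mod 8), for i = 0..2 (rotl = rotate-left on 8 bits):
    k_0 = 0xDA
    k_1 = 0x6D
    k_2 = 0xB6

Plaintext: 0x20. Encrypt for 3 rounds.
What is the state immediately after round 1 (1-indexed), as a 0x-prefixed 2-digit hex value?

0xF7

s_0 = plaintext = 0x20
s_1 = Round(s_0, k_0) = 0xF7
s_2 = Round(s_1, k_1) = 0x8D
s_3 = Round(s_2, k_2) = 0x08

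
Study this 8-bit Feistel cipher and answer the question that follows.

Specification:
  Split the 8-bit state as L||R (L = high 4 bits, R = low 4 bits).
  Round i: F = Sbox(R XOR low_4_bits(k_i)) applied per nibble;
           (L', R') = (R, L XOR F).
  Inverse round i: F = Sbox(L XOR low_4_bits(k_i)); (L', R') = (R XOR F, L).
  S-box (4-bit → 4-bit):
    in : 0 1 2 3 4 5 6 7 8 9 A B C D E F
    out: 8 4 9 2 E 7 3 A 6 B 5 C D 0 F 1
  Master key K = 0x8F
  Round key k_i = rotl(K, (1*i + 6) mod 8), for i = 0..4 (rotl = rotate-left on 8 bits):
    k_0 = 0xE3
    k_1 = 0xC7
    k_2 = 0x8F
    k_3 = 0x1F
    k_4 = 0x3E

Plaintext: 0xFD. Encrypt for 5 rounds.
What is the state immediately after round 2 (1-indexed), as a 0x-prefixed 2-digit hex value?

s_0 = plaintext = 0xFD
s_1 = Round(s_0, k_0) = 0xD0
s_2 = Round(s_1, k_1) = 0x07
s_3 = Round(s_2, k_2) = 0x76
s_4 = Round(s_3, k_3) = 0x6C
s_5 = Round(s_4, k_4) = 0xCF

0x07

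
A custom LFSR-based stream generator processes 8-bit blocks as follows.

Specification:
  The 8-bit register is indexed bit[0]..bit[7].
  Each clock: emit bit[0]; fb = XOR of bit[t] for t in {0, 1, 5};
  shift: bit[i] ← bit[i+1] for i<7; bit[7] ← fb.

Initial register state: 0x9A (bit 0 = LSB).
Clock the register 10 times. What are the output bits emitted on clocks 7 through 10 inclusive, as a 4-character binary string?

0111

reg_0 = 0x9A
clock 1: out=0, reg = 0xCD
clock 2: out=1, reg = 0xE6
clock 3: out=0, reg = 0x73
clock 4: out=1, reg = 0xB9
clock 5: out=1, reg = 0x5C
clock 6: out=0, reg = 0x2E
clock 7: out=0, reg = 0x17
clock 8: out=1, reg = 0x0B
clock 9: out=1, reg = 0x05
clock 10: out=1, reg = 0x82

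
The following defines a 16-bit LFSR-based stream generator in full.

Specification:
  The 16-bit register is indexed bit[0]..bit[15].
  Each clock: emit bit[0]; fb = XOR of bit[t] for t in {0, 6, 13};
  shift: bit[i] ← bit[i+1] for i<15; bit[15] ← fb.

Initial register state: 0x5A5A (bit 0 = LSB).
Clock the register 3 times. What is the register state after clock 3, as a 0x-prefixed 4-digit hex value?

reg_0 = 0x5A5A
clock 1: out=0, reg = 0xAD2D
clock 2: out=1, reg = 0x5696
clock 3: out=0, reg = 0x2B4B

0x2B4B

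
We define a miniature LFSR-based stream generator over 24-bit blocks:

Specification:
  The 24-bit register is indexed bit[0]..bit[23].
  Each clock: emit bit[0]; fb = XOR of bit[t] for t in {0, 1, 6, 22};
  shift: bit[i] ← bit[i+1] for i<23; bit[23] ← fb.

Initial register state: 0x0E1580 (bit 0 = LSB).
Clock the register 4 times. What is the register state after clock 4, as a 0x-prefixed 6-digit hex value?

reg_0 = 0x0E1580
clock 1: out=0, reg = 0x070AC0
clock 2: out=0, reg = 0x838560
clock 3: out=0, reg = 0xC1C2B0
clock 4: out=0, reg = 0xE0E158

0xE0E158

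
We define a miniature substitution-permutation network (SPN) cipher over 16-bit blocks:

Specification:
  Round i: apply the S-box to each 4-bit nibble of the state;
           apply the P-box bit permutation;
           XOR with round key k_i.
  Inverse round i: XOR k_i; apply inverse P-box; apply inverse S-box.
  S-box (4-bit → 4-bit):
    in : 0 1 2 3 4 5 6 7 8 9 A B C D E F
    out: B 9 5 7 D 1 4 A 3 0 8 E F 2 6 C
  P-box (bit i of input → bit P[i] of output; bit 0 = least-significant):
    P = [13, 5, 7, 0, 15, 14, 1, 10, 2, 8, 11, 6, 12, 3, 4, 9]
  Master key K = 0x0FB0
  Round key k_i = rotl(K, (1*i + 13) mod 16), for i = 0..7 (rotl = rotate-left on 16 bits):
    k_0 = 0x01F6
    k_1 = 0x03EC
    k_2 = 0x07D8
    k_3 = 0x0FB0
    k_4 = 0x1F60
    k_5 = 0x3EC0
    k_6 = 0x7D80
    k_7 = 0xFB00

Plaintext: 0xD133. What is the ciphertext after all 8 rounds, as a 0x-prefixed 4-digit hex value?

0x5B8D

s_0 = plaintext = 0xD133
s_1 = Round(s_0, k_0) = 0xE118
s_2 = Round(s_1, k_1) = 0xA790
s_3 = Round(s_2, k_2) = 0x24B9
s_4 = Round(s_3, k_3) = 0x53E6
s_5 = Round(s_4, k_4) = 0x46E6
s_6 = Round(s_5, k_5) = 0x6452
s_7 = Round(s_6, k_6) = 0xD554
s_8 = Round(s_7, k_7) = 0x5B8D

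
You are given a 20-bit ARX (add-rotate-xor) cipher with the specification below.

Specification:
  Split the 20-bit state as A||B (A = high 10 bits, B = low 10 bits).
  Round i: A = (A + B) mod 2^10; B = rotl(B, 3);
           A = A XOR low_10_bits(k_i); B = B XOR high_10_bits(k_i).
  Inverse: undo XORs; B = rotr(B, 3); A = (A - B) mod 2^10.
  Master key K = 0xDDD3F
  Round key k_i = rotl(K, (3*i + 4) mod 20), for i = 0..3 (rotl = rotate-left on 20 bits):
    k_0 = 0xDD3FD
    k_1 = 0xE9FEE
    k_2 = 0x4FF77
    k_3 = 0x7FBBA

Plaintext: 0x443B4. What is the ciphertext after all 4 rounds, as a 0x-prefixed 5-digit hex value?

s_0 = plaintext = 0x443B4
s_1 = Round(s_0, k_0) = 0xCE6D3
s_2 = Round(s_1, k_1) = 0x7893A
s_3 = Round(s_2, k_2) = 0x1ACED
s_4 = Round(s_3, k_3) = 0xB8A97

0xB8A97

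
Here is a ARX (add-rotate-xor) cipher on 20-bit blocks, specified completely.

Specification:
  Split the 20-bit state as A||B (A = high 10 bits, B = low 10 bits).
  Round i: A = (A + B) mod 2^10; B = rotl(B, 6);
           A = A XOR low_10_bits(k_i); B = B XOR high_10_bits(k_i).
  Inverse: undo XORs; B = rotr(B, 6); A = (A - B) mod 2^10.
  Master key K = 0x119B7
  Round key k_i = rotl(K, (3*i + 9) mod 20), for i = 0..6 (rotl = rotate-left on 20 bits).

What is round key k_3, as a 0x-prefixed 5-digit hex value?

K = 0x119B7
k_0 = rotl(K, (3*0+9) mod 20) = rotl(K, 9) = 0x36E23
k_1 = rotl(K, (3*1+9) mod 20) = rotl(K, 12) = 0xB7119
k_2 = rotl(K, (3*2+9) mod 20) = rotl(K, 15) = 0xB88CD
k_3 = rotl(K, (3*3+9) mod 20) = rotl(K, 18) = 0xC466D

0xC466D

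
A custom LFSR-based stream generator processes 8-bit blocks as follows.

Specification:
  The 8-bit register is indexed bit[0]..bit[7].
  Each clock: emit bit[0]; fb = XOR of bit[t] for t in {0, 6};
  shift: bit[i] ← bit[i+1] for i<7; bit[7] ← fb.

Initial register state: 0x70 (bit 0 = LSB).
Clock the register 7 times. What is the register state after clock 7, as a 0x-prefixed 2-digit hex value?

reg_0 = 0x70
clock 1: out=0, reg = 0xB8
clock 2: out=0, reg = 0x5C
clock 3: out=0, reg = 0xAE
clock 4: out=0, reg = 0x57
clock 5: out=1, reg = 0x2B
clock 6: out=1, reg = 0x95
clock 7: out=1, reg = 0xCA

0xCA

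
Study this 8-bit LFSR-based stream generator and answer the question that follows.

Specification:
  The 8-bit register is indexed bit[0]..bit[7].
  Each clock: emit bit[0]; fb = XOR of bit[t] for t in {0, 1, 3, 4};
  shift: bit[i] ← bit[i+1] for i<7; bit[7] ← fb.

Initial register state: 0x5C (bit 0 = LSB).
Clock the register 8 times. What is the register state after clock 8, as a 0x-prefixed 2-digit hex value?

0x3C

reg_0 = 0x5C
clock 1: out=0, reg = 0x2E
clock 2: out=0, reg = 0x17
clock 3: out=1, reg = 0x8B
clock 4: out=1, reg = 0xC5
clock 5: out=1, reg = 0xE2
clock 6: out=0, reg = 0xF1
clock 7: out=1, reg = 0x78
clock 8: out=0, reg = 0x3C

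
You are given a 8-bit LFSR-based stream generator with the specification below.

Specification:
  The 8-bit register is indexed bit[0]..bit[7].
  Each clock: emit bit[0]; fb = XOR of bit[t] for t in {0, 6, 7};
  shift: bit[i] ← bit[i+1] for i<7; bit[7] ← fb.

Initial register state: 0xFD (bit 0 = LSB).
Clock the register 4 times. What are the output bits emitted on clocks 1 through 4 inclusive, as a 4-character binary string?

1011

reg_0 = 0xFD
clock 1: out=1, reg = 0xFE
clock 2: out=0, reg = 0x7F
clock 3: out=1, reg = 0x3F
clock 4: out=1, reg = 0x9F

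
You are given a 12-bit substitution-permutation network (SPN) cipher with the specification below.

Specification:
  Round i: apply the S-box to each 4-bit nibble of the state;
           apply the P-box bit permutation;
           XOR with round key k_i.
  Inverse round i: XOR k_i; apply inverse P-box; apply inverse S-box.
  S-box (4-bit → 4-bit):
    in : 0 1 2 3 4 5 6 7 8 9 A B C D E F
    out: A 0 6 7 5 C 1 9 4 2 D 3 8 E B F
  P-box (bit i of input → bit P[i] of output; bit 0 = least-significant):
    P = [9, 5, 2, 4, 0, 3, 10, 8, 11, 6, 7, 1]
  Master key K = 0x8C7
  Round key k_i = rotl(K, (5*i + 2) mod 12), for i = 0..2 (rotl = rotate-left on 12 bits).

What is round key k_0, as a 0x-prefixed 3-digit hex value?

0x31E

K = 0x8C7
k_0 = rotl(K, (5*0+2) mod 12) = rotl(K, 2) = 0x31E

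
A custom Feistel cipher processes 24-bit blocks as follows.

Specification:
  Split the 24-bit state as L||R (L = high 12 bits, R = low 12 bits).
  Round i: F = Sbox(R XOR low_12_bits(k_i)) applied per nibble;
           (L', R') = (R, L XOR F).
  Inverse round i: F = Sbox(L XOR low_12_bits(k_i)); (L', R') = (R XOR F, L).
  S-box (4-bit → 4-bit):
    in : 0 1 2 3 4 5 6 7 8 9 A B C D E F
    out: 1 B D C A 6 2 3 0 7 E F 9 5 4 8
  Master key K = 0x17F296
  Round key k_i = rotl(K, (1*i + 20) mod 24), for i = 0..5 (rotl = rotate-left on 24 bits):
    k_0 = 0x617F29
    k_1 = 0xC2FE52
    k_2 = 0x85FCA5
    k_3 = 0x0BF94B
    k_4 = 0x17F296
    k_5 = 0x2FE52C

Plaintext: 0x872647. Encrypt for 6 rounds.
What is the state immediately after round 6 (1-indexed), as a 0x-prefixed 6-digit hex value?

0xA2203C

s_0 = plaintext = 0x872647
s_1 = Round(s_0, k_0) = 0x647F56
s_2 = Round(s_1, k_1) = 0xF56D5D
s_3 = Round(s_2, k_2) = 0xD5D4D6
s_4 = Round(s_3, k_3) = 0x4D6828
s_5 = Round(s_4, k_4) = 0x828A22
s_6 = Round(s_5, k_5) = 0xA2203C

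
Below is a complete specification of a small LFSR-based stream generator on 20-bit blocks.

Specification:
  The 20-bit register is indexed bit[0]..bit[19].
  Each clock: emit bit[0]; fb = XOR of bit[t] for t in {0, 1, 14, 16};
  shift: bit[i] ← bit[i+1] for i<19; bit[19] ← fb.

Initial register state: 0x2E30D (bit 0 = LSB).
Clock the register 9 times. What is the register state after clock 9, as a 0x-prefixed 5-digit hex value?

reg_0 = 0x2E30D
clock 1: out=1, reg = 0x17186
clock 2: out=0, reg = 0x8B8C3
clock 3: out=1, reg = 0x45C61
clock 4: out=1, reg = 0x22E30
clock 5: out=0, reg = 0x11718
clock 6: out=0, reg = 0x88B8C
clock 7: out=0, reg = 0x445C6
clock 8: out=0, reg = 0x222E3
clock 9: out=1, reg = 0x11171

0x11171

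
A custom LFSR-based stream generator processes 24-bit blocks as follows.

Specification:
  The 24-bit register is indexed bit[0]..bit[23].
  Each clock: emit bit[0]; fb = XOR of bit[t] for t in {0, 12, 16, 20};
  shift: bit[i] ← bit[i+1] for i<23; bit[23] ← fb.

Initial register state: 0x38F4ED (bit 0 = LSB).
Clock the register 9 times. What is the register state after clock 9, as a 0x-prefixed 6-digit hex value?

0x649C7A

reg_0 = 0x38F4ED
clock 1: out=1, reg = 0x9C7A76
clock 2: out=0, reg = 0x4E3D3B
clock 3: out=1, reg = 0x271E9D
clock 4: out=1, reg = 0x938F4E
clock 5: out=0, reg = 0x49C7A7
clock 6: out=1, reg = 0x24E3D3
clock 7: out=1, reg = 0x9271E9
clock 8: out=1, reg = 0xC938F4
clock 9: out=0, reg = 0x649C7A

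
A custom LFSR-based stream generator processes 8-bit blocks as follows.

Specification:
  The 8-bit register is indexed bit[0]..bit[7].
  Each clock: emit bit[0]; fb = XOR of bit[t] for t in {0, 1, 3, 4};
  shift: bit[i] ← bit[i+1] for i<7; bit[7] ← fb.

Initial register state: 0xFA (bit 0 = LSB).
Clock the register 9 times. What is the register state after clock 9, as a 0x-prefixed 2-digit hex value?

reg_0 = 0xFA
clock 1: out=0, reg = 0xFD
clock 2: out=1, reg = 0xFE
clock 3: out=0, reg = 0xFF
clock 4: out=1, reg = 0x7F
clock 5: out=1, reg = 0x3F
clock 6: out=1, reg = 0x1F
clock 7: out=1, reg = 0x0F
clock 8: out=1, reg = 0x87
clock 9: out=1, reg = 0x43

0x43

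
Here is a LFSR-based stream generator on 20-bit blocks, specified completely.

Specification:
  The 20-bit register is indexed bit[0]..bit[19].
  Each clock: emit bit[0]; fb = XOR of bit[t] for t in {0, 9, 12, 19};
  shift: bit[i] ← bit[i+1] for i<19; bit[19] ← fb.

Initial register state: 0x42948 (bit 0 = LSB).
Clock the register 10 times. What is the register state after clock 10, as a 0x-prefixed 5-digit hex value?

0xC290A

reg_0 = 0x42948
clock 1: out=0, reg = 0x214A4
clock 2: out=0, reg = 0x90A52
clock 3: out=0, reg = 0x48529
clock 4: out=1, reg = 0xA4294
clock 5: out=0, reg = 0x5214A
clock 6: out=0, reg = 0x290A5
clock 7: out=1, reg = 0x14852
clock 8: out=0, reg = 0x0A429
clock 9: out=1, reg = 0x85214
clock 10: out=0, reg = 0xC290A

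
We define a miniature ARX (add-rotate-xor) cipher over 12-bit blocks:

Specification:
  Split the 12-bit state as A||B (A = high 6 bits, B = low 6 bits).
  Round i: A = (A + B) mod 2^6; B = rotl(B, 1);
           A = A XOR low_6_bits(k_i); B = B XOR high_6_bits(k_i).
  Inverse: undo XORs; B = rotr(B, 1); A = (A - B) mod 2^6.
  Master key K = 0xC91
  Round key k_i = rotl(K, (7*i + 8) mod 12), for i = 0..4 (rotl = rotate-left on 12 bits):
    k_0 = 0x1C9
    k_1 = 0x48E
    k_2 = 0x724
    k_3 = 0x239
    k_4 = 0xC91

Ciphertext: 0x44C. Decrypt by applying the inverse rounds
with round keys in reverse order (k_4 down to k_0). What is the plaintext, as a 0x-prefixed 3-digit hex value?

s_0 = ciphertext = 0x44C
s_1 = InvRound(s_0, k_4) = 0x85F
s_2 = InvRound(s_1, k_3) = 0xB6B
s_3 = InvRound(s_2, k_2) = 0x3BB
s_4 = InvRound(s_3, k_1) = 0x334
s_5 = InvRound(s_4, k_0) = 0x339

0x339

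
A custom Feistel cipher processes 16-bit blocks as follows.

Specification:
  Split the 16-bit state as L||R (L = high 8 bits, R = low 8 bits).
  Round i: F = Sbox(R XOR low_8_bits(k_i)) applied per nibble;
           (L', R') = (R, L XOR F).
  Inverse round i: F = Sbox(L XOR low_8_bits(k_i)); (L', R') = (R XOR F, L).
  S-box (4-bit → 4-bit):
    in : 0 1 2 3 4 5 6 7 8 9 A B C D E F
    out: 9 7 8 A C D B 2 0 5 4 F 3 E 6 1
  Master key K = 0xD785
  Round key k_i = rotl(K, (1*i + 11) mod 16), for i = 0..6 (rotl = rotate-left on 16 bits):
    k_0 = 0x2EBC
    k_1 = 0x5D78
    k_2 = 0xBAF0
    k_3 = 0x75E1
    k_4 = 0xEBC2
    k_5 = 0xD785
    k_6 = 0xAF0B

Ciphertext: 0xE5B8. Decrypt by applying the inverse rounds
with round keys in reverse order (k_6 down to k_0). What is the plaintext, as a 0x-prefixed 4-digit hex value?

s_0 = ciphertext = 0xE5B8
s_1 = InvRound(s_0, k_6) = 0xDEE5
s_2 = InvRound(s_1, k_5) = 0x3ADE
s_3 = InvRound(s_2, k_4) = 0xCE3A
s_4 = InvRound(s_3, k_3) = 0xBBCE
s_5 = InvRound(s_4, k_2) = 0x01BB
s_6 = InvRound(s_5, k_1) = 0x9E01
s_7 = InvRound(s_6, k_0) = 0x899E

0x899E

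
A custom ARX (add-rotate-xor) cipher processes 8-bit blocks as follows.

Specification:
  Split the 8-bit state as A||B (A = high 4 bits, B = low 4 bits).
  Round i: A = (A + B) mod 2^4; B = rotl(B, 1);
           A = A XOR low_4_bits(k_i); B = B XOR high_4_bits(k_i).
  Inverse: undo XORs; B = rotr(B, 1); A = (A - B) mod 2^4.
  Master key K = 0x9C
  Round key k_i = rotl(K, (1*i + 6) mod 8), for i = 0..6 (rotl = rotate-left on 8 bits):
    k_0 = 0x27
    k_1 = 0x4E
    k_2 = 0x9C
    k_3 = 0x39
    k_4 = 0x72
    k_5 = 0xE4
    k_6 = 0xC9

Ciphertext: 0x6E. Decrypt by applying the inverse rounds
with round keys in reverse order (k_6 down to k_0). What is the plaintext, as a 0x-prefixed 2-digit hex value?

0xB4

s_0 = ciphertext = 0x6E
s_1 = InvRound(s_0, k_6) = 0xE1
s_2 = InvRound(s_1, k_5) = 0xBF
s_3 = InvRound(s_2, k_4) = 0x54
s_4 = InvRound(s_3, k_3) = 0x1B
s_5 = InvRound(s_4, k_2) = 0xC1
s_6 = InvRound(s_5, k_1) = 0x8A
s_7 = InvRound(s_6, k_0) = 0xB4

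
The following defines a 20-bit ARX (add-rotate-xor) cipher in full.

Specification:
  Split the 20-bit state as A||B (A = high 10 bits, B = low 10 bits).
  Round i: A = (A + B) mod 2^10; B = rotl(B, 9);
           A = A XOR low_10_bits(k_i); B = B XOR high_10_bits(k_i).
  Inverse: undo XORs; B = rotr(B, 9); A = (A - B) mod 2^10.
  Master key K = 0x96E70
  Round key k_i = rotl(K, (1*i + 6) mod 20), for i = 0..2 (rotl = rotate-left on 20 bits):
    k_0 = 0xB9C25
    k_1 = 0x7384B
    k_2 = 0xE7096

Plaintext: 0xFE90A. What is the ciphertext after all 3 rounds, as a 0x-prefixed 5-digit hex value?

s_0 = plaintext = 0xFE90A
s_1 = Round(s_0, k_0) = 0x48662
s_2 = Round(s_1, k_1) = 0xF20FF
s_3 = Round(s_2, k_2) = 0x145E3

0x145E3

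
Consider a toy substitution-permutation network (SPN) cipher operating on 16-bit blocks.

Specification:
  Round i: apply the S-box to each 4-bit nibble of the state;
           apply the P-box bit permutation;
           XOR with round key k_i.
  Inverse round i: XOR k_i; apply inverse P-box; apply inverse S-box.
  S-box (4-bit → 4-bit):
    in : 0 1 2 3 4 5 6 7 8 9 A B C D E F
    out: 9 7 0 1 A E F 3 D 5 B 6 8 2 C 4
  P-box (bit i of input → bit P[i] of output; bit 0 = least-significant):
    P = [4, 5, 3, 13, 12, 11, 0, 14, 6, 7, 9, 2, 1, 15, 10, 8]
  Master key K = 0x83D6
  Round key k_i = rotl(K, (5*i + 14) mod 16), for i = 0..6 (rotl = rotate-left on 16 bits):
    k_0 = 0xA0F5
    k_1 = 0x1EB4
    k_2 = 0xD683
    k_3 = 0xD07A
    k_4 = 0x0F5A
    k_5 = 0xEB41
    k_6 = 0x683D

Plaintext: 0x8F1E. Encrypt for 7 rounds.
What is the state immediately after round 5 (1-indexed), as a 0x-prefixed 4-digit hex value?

s_0 = plaintext = 0x8F1E
s_1 = Round(s_0, k_0) = 0x9FFE
s_2 = Round(s_1, k_1) = 0x38BF
s_3 = Round(s_2, k_2) = 0xDCCC
s_4 = Round(s_3, k_3) = 0x307E
s_5 = Round(s_4, k_4) = 0x3714
s_6 = Round(s_5, k_5) = 0xD3A2
s_7 = Round(s_6, k_6) = 0xB07D

0x3714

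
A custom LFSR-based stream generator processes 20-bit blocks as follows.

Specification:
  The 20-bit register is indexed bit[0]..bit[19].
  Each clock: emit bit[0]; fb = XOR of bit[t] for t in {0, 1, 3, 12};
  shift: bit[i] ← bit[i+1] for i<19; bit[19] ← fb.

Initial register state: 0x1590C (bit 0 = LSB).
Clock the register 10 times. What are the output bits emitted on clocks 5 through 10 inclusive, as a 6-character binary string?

000010

reg_0 = 0x1590C
clock 1: out=0, reg = 0x0AC86
clock 2: out=0, reg = 0x85643
clock 3: out=1, reg = 0xC2B21
clock 4: out=1, reg = 0xE1590
clock 5: out=0, reg = 0xF0AC8
clock 6: out=0, reg = 0xF8564
clock 7: out=0, reg = 0x7C2B2
clock 8: out=0, reg = 0xBE159
clock 9: out=1, reg = 0x5F0AC
clock 10: out=0, reg = 0x2F856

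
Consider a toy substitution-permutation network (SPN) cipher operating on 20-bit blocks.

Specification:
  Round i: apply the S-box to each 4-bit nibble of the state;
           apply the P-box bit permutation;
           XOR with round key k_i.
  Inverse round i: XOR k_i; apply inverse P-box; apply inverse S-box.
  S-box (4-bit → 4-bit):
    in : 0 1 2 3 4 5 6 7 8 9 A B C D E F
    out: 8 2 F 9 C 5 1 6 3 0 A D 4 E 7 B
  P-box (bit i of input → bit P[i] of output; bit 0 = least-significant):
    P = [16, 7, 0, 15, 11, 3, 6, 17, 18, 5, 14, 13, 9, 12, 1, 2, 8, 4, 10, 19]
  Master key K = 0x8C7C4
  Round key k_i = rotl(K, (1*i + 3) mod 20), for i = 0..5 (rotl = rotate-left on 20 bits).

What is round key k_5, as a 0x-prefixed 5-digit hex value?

K = 0x8C7C4
k_0 = rotl(K, (1*0+3) mod 20) = rotl(K, 3) = 0x63E24
k_1 = rotl(K, (1*1+3) mod 20) = rotl(K, 4) = 0xC7C48
k_2 = rotl(K, (1*2+3) mod 20) = rotl(K, 5) = 0x8F891
k_3 = rotl(K, (1*3+3) mod 20) = rotl(K, 6) = 0x1F123
k_4 = rotl(K, (1*4+3) mod 20) = rotl(K, 7) = 0x3E246
k_5 = rotl(K, (1*5+3) mod 20) = rotl(K, 8) = 0x7C48C

0x7C48C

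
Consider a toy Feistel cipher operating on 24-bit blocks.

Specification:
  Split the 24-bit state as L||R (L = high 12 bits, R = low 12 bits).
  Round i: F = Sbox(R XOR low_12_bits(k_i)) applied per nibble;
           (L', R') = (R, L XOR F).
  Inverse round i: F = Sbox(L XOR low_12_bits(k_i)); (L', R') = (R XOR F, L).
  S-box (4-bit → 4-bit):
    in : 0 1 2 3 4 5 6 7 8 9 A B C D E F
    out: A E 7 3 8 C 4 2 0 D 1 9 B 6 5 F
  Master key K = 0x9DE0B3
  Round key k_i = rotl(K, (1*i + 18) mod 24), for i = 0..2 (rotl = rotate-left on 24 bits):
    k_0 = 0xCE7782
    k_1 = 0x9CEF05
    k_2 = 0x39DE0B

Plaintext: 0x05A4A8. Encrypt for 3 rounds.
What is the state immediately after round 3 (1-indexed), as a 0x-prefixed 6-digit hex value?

0xFDDD4F

s_0 = plaintext = 0x05A4A8
s_1 = Round(s_0, k_0) = 0x4A832B
s_2 = Round(s_1, k_1) = 0x32BFDD
s_3 = Round(s_2, k_2) = 0xFDDD4F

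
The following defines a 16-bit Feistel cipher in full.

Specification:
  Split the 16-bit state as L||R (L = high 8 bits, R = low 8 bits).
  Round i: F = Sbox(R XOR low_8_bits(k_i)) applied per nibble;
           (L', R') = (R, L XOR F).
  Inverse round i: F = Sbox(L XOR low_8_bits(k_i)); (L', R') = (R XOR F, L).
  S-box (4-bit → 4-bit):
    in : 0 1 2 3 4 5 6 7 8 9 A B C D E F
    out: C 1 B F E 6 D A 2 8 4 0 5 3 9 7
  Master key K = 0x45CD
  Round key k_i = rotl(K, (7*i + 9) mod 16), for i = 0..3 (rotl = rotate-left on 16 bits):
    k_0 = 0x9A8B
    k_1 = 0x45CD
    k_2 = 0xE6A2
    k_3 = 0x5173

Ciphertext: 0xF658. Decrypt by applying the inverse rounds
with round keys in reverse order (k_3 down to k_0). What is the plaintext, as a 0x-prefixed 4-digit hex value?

0x36B7

s_0 = ciphertext = 0xF658
s_1 = InvRound(s_0, k_3) = 0x7EF6
s_2 = InvRound(s_1, k_2) = 0xC37E
s_3 = InvRound(s_2, k_1) = 0xB7C3
s_4 = InvRound(s_3, k_0) = 0x36B7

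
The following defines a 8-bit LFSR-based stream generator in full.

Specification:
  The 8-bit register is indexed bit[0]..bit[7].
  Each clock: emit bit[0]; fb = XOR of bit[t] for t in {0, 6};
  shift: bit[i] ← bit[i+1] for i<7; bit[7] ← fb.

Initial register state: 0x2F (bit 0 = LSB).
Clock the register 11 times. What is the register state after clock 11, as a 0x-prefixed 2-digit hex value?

reg_0 = 0x2F
clock 1: out=1, reg = 0x97
clock 2: out=1, reg = 0xCB
clock 3: out=1, reg = 0x65
clock 4: out=1, reg = 0x32
clock 5: out=0, reg = 0x19
clock 6: out=1, reg = 0x8C
clock 7: out=0, reg = 0x46
clock 8: out=0, reg = 0xA3
clock 9: out=1, reg = 0xD1
clock 10: out=1, reg = 0x68
clock 11: out=0, reg = 0xB4

0xB4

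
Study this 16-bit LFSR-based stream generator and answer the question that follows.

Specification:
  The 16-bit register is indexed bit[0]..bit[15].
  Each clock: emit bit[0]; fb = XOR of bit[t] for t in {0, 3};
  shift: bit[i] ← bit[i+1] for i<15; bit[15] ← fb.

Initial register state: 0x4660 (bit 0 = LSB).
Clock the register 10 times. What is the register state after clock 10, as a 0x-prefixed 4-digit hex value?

0xAB11

reg_0 = 0x4660
clock 1: out=0, reg = 0x2330
clock 2: out=0, reg = 0x1198
clock 3: out=0, reg = 0x88CC
clock 4: out=0, reg = 0xC466
clock 5: out=0, reg = 0x6233
clock 6: out=1, reg = 0xB119
clock 7: out=1, reg = 0x588C
clock 8: out=0, reg = 0xAC46
clock 9: out=0, reg = 0x5623
clock 10: out=1, reg = 0xAB11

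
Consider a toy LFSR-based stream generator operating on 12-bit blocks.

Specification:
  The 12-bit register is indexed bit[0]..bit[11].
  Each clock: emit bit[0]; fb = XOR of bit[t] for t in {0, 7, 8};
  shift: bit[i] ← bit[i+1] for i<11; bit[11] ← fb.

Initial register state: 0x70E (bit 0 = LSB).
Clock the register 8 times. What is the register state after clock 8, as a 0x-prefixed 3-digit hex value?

0x977

reg_0 = 0x70E
clock 1: out=0, reg = 0xB87
clock 2: out=1, reg = 0xDC3
clock 3: out=1, reg = 0xEE1
clock 4: out=1, reg = 0x770
clock 5: out=0, reg = 0xBB8
clock 6: out=0, reg = 0x5DC
clock 7: out=0, reg = 0x2EE
clock 8: out=0, reg = 0x977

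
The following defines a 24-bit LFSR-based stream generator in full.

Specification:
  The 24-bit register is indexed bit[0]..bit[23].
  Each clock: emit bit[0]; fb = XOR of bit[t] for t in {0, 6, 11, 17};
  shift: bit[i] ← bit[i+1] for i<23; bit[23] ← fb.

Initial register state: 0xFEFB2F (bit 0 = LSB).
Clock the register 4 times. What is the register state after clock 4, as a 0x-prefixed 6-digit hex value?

0x3FEFB2

reg_0 = 0xFEFB2F
clock 1: out=1, reg = 0xFF7D97
clock 2: out=1, reg = 0xFFBECB
clock 3: out=1, reg = 0x7FDF65
clock 4: out=1, reg = 0x3FEFB2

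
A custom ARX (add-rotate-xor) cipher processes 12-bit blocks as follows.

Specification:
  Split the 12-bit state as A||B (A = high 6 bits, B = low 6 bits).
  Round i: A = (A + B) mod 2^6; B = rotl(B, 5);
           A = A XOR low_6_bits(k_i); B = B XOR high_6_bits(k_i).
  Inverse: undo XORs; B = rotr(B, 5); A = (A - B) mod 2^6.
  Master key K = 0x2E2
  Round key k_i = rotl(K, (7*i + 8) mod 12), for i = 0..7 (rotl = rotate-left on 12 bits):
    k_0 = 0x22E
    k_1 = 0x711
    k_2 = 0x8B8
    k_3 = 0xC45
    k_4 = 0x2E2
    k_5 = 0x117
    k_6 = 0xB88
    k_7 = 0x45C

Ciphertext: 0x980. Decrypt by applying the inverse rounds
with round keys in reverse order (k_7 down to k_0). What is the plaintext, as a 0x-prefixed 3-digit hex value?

0x110

s_0 = ciphertext = 0x980
s_1 = InvRound(s_0, k_7) = 0x622
s_2 = InvRound(s_1, k_6) = 0xE18
s_3 = InvRound(s_2, k_5) = 0xDF8
s_4 = InvRound(s_3, k_4) = 0xBA7
s_5 = InvRound(s_4, k_3) = 0xFEC
s_6 = InvRound(s_5, k_2) = 0xADC
s_7 = InvRound(s_6, k_1) = 0xE80
s_8 = InvRound(s_7, k_0) = 0x110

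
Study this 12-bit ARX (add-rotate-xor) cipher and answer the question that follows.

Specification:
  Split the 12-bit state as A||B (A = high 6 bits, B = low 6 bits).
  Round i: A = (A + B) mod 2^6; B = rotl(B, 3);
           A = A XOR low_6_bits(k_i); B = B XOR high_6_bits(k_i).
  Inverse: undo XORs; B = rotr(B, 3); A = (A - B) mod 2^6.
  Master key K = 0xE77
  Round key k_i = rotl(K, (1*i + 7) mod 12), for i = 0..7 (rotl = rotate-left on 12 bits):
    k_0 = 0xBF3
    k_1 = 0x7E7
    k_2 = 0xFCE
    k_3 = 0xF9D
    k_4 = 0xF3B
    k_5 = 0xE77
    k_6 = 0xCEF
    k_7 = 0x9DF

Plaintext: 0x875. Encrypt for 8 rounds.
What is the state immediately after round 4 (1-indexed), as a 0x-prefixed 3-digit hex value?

0x196

s_0 = plaintext = 0x875
s_1 = Round(s_0, k_0) = 0x941
s_2 = Round(s_1, k_1) = 0x057
s_3 = Round(s_2, k_2) = 0x585
s_4 = Round(s_3, k_3) = 0x196
s_5 = Round(s_4, k_4) = 0x9CE
s_6 = Round(s_5, k_5) = 0x088
s_7 = Round(s_6, k_6) = 0x972
s_8 = Round(s_7, k_7) = 0x231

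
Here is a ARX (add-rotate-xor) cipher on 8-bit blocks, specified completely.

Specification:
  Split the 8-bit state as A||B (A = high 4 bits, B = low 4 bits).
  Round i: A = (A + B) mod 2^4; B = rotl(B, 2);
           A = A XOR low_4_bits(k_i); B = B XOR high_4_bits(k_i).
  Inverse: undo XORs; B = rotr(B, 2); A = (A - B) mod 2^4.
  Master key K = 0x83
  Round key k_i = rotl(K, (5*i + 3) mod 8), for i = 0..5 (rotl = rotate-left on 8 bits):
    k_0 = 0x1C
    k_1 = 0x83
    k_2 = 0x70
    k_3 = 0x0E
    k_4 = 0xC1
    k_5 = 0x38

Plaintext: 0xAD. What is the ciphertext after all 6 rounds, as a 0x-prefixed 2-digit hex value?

s_0 = plaintext = 0xAD
s_1 = Round(s_0, k_0) = 0xB6
s_2 = Round(s_1, k_1) = 0x21
s_3 = Round(s_2, k_2) = 0x33
s_4 = Round(s_3, k_3) = 0x8C
s_5 = Round(s_4, k_4) = 0x5F
s_6 = Round(s_5, k_5) = 0xCC

0xCC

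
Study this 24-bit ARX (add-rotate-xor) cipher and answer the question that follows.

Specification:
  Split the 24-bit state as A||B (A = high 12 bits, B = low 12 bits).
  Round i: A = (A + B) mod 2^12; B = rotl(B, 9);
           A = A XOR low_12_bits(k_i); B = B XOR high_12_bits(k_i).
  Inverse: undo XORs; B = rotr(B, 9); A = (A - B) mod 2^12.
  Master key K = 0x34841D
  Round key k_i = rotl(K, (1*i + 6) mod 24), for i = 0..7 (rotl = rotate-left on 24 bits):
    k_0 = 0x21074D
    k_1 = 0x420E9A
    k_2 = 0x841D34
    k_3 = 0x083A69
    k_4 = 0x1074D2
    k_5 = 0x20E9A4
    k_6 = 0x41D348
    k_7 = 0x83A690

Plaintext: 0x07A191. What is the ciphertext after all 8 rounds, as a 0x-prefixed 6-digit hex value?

0xBD6382

s_0 = plaintext = 0x07A191
s_1 = Round(s_0, k_0) = 0x546022
s_2 = Round(s_1, k_1) = 0xBF2024
s_3 = Round(s_2, k_2) = 0x122045
s_4 = Round(s_3, k_3) = 0xB0EA8B
s_5 = Round(s_4, k_4) = 0x14B656
s_6 = Round(s_5, k_5) = 0xE05EC4
s_7 = Round(s_6, k_6) = 0xF81DC5
s_8 = Round(s_7, k_7) = 0xBD6382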